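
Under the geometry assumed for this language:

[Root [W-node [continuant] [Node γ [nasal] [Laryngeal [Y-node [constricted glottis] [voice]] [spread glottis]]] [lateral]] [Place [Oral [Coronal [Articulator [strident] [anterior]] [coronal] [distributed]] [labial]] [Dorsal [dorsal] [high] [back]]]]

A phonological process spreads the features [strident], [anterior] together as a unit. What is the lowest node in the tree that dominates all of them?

[strident]: Root → Place → Oral → Coronal → Articulator → [strident].
[anterior]: Root → Place → Oral → Coronal → Articulator → [anterior].
These paths first converge at Articulator; no daughter of Articulator dominates all 2 features, so Articulator is the minimal constituent.

Articulator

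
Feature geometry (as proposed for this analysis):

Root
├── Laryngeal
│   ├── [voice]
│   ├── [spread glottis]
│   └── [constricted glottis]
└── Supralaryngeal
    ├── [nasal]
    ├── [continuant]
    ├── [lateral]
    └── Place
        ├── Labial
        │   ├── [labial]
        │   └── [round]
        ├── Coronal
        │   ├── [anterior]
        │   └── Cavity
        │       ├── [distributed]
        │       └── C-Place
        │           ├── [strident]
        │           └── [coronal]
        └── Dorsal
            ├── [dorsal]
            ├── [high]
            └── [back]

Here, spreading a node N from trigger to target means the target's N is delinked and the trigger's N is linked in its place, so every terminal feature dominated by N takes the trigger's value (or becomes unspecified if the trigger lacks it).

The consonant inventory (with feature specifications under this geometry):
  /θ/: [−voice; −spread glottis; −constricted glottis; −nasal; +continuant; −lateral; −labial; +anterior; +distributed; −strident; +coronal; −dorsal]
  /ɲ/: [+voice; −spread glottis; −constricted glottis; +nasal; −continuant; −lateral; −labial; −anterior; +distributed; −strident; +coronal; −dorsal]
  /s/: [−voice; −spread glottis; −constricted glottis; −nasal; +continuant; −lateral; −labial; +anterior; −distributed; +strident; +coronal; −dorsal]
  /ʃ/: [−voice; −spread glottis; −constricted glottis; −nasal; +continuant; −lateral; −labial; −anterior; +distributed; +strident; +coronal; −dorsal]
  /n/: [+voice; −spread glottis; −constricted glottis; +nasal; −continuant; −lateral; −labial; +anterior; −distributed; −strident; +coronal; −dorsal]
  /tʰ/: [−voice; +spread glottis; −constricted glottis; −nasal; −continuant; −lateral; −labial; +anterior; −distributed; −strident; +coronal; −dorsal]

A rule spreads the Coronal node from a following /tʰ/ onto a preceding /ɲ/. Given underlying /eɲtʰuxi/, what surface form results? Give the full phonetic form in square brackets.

The Coronal node dominates the terminals [anterior], [distributed], [strident], [coronal].
After delinking /ɲ/'s Coronal and linking /tʰ/'s, the affected terminals become [+anterior], [−distributed], [−strident], [+coronal]; [voice], [spread glottis], [constricted glottis], … (outside Coronal) are retained from /ɲ/.
Among the inventory, only /n/ has exactly this specification, giving the surface form [entʰuxi].

[entʰuxi]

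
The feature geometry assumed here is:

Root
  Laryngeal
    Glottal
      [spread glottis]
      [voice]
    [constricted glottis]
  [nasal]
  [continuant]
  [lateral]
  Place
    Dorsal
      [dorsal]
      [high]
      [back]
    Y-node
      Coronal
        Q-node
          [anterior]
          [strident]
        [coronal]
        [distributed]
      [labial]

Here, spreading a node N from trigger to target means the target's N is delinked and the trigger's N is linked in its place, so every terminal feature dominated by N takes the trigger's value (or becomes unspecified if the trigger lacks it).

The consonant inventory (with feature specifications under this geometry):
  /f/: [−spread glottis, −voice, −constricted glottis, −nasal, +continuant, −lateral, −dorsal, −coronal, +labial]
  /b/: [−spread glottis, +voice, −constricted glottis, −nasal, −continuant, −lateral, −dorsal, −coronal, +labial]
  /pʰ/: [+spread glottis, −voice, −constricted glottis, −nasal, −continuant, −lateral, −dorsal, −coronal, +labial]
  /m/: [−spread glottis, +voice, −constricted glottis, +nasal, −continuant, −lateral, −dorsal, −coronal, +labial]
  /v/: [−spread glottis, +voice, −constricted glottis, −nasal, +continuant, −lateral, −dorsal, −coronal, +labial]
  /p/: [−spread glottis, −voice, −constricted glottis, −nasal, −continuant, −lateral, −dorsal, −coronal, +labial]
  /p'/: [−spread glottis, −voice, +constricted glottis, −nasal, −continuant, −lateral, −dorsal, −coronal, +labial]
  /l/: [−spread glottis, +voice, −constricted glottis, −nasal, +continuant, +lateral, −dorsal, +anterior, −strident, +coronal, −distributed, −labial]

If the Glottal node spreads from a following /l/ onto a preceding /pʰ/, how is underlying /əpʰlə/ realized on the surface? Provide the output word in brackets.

[əblə]

Glottal immediately or transitively dominates [spread glottis], [voice].
Spreading Glottal from /l/ onto /pʰ/ replaces those values with /l/'s: [−spread glottis], [+voice]. Features outside Glottal ([constricted glottis], [nasal], [continuant], …) stay as in /pʰ/.
Among the inventory, only /b/ has exactly this specification, giving the surface form [əblə].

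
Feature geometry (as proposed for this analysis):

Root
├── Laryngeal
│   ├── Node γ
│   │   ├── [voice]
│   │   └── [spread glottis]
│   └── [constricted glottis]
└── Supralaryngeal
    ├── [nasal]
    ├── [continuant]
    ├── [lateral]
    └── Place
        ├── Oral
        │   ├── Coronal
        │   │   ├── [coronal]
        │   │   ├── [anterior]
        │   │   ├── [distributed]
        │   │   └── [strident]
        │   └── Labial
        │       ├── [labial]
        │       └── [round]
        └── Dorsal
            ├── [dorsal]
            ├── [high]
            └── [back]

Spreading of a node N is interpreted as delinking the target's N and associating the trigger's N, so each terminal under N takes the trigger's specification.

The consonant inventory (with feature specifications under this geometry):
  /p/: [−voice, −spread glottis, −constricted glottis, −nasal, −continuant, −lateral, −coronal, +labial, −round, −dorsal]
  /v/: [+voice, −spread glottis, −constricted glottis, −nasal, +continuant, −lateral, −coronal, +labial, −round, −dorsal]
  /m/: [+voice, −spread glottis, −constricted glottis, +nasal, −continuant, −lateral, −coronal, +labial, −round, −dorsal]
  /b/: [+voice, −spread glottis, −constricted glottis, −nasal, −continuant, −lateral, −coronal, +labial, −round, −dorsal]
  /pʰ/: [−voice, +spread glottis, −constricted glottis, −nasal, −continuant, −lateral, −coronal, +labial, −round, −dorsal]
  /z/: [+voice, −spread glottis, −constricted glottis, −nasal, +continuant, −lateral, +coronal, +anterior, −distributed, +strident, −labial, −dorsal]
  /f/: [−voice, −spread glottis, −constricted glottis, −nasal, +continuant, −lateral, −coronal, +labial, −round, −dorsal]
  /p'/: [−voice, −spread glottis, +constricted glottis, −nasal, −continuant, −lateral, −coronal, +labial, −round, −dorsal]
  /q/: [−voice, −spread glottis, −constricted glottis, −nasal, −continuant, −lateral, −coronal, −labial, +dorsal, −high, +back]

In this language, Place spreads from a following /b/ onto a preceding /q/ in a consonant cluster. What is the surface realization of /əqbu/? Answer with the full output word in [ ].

Terminals under Place in this geometry: [coronal], [anterior], [distributed], [strident], [labial], [round], [dorsal], [high], [back].
Spreading Place from /b/ onto /q/ replaces those values with /b/'s: [−coronal], [+labial], [−round], [−dorsal]. Features outside Place ([voice], [spread glottis], [constricted glottis], …) stay as in /q/.
This feature bundle is that of [p], so /əqbu/ surfaces as [əpbu].

[əpbu]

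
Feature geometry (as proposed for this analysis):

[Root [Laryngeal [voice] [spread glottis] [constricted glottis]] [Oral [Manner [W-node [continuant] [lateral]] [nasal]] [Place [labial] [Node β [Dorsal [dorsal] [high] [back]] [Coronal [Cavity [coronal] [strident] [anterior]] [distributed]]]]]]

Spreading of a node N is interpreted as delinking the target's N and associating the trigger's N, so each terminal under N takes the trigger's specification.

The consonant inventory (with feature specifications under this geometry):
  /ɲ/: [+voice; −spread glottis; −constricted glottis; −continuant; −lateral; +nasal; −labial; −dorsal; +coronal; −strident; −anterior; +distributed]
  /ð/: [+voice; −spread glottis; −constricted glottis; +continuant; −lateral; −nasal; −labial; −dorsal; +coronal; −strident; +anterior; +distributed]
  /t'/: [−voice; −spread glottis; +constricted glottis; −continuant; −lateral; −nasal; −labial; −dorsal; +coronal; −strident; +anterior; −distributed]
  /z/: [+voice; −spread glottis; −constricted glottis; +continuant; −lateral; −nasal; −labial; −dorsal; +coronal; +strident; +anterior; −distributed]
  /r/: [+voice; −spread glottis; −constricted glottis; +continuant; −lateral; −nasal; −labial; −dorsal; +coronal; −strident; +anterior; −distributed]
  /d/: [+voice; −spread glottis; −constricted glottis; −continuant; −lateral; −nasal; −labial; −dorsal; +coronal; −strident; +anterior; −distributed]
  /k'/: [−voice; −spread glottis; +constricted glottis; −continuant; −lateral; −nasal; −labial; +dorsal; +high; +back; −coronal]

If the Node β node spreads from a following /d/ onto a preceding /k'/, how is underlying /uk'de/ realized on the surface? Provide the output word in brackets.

[ut'de]

The Node β node dominates the terminals [dorsal], [high], [back], [coronal], [strident], [anterior], [distributed].
After delinking /k'/'s Node β and linking /d/'s, the affected terminals become [−dorsal], [+coronal], [−strident], [+anterior], [−distributed]; [voice], [spread glottis], [constricted glottis], … (outside Node β) are retained from /k'/.
Among the inventory, only /t'/ has exactly this specification, giving the surface form [ut'de].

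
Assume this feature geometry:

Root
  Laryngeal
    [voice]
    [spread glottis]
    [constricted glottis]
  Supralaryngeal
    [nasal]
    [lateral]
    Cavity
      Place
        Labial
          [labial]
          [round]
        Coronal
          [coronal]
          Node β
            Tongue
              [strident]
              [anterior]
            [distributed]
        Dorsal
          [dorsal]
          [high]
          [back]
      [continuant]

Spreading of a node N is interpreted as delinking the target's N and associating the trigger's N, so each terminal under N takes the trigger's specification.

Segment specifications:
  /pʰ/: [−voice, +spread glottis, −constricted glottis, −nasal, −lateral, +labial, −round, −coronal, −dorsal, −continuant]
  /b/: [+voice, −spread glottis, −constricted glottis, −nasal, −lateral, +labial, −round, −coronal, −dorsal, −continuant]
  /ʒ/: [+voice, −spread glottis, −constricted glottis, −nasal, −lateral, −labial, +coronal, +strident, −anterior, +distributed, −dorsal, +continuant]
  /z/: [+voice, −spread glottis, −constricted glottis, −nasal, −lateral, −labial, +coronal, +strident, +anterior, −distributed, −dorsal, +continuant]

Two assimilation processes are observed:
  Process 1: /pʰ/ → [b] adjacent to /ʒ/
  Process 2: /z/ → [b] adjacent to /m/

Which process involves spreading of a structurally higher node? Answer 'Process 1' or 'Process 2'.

Process 1 alters [voice], [spread glottis]; the lowest common ancestor is Laryngeal (depth 1 from Root).
Process 2 alters [continuant], [labial], [round], [coronal], [anterior], [distributed], [strident]; the lowest common ancestor is Cavity (depth 2 from Root).
Depth 1 < depth 2; Process 1 involves the structurally higher constituent Laryngeal.

Process 1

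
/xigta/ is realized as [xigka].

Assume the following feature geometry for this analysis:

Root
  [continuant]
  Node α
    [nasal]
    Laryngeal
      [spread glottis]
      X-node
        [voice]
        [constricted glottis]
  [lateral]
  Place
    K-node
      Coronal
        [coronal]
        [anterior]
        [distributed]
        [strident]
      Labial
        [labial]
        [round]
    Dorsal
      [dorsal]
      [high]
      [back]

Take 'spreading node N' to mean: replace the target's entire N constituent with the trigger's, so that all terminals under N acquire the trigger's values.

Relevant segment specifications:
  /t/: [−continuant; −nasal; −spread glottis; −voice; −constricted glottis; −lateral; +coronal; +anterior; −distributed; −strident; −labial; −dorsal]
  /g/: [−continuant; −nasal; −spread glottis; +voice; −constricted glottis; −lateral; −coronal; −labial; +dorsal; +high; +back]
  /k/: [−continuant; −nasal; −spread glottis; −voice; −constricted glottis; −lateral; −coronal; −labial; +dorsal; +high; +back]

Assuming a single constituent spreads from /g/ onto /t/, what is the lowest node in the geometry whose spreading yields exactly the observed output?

The alternation /t/ → [k] changes [coronal], [anterior], [distributed], [strident], [dorsal], [high], [back] and nothing else.
These terminals are all dominated by Place, and no proper subconstituent of Place covers them all; Place is their lowest common ancestor.
If Place spreads, every terminal under it takes /g/'s value, producing [k] as observed.
Since [voice] is preserved even though /g/ disagrees there, no node above Place spread.

Place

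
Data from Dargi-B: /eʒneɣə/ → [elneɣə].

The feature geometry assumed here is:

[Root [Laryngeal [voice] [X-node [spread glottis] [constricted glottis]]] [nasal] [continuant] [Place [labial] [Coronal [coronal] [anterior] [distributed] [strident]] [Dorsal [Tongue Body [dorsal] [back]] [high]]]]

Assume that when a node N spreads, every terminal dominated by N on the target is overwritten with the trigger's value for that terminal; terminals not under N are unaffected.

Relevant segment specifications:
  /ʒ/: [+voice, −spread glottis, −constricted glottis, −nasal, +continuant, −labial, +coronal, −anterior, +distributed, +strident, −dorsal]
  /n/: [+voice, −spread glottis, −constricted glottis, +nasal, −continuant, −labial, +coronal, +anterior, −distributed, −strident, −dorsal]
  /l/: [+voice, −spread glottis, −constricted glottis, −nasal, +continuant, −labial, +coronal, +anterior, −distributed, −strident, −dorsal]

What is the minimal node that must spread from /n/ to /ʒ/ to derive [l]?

Coronal

Comparing /ʒ/ with its surface form [l], the features that change are [anterior], [distributed], [strident].
In this geometry the lowest node dominating all of them is Coronal: every daughter of Coronal dominates only a proper subset, so no lower node suffices.
Delinking /ʒ/'s Coronal and associating /n/'s Coronal gives precisely the feature bundle of [l].
Features on which the two segments disagree outside Coronal, such as [nasal], [continuant], are unchanged — nothing dominating them spread, and Coronal is the minimal sufficient constituent.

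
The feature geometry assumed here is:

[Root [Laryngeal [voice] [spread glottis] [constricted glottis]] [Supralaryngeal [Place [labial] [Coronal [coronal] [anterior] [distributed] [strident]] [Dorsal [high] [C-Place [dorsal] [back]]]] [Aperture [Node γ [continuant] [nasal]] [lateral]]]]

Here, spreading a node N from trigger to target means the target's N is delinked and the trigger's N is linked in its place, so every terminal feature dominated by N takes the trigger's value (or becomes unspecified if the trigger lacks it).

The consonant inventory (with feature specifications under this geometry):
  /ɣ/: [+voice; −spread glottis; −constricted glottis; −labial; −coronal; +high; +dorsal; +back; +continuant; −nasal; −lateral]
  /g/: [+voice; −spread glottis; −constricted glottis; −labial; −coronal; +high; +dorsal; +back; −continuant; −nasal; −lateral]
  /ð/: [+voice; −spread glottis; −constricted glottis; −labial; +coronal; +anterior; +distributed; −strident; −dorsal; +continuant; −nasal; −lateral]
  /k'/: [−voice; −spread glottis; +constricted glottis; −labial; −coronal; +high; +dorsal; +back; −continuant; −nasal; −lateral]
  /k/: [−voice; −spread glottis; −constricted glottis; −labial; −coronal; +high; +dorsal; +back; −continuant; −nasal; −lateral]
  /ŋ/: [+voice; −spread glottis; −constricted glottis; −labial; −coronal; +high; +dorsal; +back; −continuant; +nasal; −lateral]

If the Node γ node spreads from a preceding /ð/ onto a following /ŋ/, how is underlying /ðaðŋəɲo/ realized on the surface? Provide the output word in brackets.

[ðaðɣəɲo]

Terminals under Node γ in this geometry: [continuant], [nasal].
Spreading Node γ from /ð/ onto /ŋ/ replaces those values with /ð/'s: [+continuant], [−nasal]. Features outside Node γ ([voice], [spread glottis], [constricted glottis], …) stay as in /ŋ/.
This feature bundle is that of [ɣ], so /ðaðŋəɲo/ surfaces as [ðaðɣəɲo].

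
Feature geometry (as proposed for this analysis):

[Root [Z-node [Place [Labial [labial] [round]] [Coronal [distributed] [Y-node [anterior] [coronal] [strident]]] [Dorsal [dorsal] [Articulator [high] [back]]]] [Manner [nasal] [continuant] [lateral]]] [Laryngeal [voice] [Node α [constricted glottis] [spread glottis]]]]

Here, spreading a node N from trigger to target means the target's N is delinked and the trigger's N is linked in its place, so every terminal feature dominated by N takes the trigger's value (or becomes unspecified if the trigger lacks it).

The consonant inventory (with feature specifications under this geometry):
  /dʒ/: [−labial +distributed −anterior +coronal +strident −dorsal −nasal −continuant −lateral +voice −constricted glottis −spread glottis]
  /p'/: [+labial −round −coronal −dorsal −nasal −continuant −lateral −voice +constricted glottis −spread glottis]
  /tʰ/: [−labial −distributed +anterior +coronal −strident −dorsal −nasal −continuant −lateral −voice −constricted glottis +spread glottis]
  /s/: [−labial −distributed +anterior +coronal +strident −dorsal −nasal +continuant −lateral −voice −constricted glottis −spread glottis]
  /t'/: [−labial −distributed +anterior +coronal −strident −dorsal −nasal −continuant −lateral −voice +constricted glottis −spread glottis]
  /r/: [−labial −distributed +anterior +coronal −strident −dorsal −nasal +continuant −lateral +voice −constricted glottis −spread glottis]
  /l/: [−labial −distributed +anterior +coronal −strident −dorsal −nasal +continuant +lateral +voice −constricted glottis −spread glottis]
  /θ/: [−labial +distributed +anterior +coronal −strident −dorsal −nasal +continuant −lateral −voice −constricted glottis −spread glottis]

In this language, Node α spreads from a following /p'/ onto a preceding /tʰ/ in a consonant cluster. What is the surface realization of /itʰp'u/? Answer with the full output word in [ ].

Node α immediately or transitively dominates [constricted glottis], [spread glottis].
Spreading Node α from /p'/ onto /tʰ/ replaces those values with /p'/'s: [+constricted glottis], [−spread glottis]. Features outside Node α ([labial], [distributed], [anterior], …) stay as in /tʰ/.
The resulting bundle matches /t'/ in the inventory; substituting it for /tʰ/ gives [it'p'u].

[it'p'u]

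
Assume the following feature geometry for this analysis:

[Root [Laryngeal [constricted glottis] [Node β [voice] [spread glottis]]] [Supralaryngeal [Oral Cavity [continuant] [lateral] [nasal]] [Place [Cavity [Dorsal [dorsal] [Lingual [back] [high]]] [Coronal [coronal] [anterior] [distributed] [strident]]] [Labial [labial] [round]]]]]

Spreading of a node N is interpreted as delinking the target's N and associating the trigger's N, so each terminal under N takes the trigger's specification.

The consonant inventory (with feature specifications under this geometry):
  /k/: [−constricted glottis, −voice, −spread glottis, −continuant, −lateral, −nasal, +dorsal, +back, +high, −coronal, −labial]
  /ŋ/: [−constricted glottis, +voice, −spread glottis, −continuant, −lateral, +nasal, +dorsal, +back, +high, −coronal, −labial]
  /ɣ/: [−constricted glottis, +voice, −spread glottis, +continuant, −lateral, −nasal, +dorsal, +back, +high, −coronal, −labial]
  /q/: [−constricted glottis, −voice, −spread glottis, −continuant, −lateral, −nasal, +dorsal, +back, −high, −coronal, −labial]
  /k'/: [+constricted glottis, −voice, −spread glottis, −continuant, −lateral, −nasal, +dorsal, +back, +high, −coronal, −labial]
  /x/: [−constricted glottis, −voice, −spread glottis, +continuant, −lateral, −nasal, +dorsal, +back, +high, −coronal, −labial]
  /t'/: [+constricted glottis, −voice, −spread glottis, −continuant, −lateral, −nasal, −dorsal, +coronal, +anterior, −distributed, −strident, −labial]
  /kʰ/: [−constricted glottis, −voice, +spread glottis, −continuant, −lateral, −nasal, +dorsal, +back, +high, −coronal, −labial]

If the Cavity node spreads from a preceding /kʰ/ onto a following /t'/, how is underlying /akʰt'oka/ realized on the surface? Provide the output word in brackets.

[akʰk'oka]

The Cavity node dominates the terminals [dorsal], [back], [high], [coronal], [anterior], [distributed], [strident].
After delinking /t'/'s Cavity and linking /kʰ/'s, the affected terminals become [+dorsal], [+back], [+high], [−coronal]; [constricted glottis], [voice], [spread glottis], … (outside Cavity) are retained from /t'/.
This feature bundle is that of [k'], so /akʰt'oka/ surfaces as [akʰk'oka].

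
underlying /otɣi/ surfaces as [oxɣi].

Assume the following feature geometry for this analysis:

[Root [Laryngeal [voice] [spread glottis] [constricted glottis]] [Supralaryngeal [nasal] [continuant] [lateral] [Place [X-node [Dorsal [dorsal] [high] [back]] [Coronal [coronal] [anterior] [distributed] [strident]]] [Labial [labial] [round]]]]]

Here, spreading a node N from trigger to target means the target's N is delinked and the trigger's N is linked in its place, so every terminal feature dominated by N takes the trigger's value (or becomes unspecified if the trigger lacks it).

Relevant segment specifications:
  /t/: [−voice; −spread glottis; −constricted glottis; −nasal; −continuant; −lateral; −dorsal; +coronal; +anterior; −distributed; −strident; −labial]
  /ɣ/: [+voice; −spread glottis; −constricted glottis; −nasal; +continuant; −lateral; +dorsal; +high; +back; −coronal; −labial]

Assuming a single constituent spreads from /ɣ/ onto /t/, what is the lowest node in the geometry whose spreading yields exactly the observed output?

Supralaryngeal

Feature comparison: [continuant], [coronal], [anterior], [distributed], [strident], [dorsal], [high], [back] differ between /t/ and [x]; the remaining terminals match.
These terminals are all dominated by Supralaryngeal, and no proper subconstituent of Supralaryngeal covers them all; Supralaryngeal is their lowest common ancestor.
Delinking /t/'s Supralaryngeal and associating /ɣ/'s Supralaryngeal gives precisely the feature bundle of [x].
Since [voice] is preserved even though /ɣ/ disagrees there, no node above Supralaryngeal spread.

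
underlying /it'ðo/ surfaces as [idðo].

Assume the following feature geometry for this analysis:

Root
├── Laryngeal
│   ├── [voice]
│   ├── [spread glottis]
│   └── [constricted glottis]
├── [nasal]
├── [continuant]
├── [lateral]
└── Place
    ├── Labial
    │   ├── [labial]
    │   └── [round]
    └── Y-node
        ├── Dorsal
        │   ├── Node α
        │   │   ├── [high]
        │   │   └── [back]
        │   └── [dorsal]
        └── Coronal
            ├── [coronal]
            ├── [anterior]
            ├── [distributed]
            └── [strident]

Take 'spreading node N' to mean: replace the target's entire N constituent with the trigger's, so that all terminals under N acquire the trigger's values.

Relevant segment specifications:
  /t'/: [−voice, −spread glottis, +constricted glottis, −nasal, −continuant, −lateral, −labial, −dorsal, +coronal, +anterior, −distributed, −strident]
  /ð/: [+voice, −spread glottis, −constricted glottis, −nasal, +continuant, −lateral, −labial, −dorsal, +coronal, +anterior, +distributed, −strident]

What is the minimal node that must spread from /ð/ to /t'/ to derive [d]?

Laryngeal

/t'/ and [d] differ in [voice], [constricted glottis]; every other specified feature is identical.
In this geometry the lowest node dominating all of them is Laryngeal: every daughter of Laryngeal dominates only a proper subset, so no lower node suffices.
If Laryngeal spreads, every terminal under it takes /ð/'s value, producing [d] as observed.
Since [continuant], [distributed] are preserved even though /ð/ disagrees there, no node above Laryngeal spread.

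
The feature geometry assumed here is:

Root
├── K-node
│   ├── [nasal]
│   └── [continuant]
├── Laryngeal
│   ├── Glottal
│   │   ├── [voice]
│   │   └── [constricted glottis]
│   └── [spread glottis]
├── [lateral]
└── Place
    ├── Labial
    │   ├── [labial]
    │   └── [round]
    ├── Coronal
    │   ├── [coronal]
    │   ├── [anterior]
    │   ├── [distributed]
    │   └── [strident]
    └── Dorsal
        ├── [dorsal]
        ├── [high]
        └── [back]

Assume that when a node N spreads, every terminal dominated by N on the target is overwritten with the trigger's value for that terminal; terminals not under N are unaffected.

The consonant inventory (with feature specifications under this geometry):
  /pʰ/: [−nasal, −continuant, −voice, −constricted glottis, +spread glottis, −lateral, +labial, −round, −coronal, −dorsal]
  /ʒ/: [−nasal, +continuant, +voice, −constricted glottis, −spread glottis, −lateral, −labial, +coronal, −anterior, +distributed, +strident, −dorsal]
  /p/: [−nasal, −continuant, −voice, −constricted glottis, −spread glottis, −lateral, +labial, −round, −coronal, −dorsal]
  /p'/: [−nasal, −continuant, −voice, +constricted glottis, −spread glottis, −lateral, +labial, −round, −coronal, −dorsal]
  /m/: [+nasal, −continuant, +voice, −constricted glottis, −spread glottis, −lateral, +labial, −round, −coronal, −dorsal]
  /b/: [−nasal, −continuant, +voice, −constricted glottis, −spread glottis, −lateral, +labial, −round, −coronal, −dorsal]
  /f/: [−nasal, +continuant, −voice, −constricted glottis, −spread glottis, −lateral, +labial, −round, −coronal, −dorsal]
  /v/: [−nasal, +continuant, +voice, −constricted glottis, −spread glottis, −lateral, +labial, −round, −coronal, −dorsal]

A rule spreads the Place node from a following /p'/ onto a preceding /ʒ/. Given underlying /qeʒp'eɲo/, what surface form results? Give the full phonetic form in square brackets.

The Place node dominates the terminals [labial], [round], [coronal], [anterior], [distributed], [strident], [dorsal], [high], [back].
The target acquires /p'/'s values for everything under Place — [+labial], [−round], [−coronal], [−dorsal] — while keeping its own [nasal], [continuant], [voice], ….
The resulting bundle matches /v/ in the inventory; substituting it for /ʒ/ gives [qevp'eɲo].

[qevp'eɲo]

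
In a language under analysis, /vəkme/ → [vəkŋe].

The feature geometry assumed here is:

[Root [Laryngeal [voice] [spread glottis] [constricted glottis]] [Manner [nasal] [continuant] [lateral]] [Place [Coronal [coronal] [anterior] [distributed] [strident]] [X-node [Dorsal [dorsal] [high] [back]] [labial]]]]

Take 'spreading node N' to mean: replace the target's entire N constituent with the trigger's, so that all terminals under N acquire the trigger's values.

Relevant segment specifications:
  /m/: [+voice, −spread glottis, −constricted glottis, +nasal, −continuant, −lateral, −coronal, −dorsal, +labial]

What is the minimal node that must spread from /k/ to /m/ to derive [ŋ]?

Comparing /m/ with its surface form [ŋ], the features that change are [labial], [dorsal], [high], [back].
The smallest constituent containing every changed terminal is X-node — each of its daughters lacks at least one of the affected features.
If X-node spreads, every terminal under it takes /k/'s value, producing [ŋ] as observed.
Features on which the two segments disagree outside X-node, such as [voice], [nasal], are unchanged — nothing dominating them spread, and X-node is the minimal sufficient constituent.

X-node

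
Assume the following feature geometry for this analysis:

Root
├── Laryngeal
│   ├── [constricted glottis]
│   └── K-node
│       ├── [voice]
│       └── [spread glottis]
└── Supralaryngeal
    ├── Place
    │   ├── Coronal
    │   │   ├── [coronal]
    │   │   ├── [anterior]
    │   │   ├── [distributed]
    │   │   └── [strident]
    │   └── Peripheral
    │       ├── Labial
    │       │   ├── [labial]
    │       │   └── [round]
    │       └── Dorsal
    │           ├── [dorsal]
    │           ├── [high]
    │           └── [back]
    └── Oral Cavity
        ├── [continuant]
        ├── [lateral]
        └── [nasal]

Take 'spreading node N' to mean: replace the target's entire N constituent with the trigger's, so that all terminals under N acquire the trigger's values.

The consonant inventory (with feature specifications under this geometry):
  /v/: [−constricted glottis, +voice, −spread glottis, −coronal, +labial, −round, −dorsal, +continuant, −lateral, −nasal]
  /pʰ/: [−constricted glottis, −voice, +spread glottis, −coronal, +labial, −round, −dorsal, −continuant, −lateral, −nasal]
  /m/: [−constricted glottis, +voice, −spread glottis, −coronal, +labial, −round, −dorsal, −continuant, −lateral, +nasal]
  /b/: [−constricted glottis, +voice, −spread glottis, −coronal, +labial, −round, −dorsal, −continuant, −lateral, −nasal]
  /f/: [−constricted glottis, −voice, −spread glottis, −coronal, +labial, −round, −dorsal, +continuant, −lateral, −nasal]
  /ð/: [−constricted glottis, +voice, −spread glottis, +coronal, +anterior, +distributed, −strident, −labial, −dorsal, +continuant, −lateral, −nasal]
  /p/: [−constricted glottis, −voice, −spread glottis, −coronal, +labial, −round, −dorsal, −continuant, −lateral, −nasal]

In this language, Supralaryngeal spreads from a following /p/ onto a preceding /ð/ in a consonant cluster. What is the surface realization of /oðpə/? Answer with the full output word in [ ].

The Supralaryngeal node dominates the terminals [coronal], [anterior], [distributed], [strident], [labial], [round], [dorsal], [high], [back], [continuant], [lateral], [nasal].
The target acquires /p/'s values for everything under Supralaryngeal — [−coronal], [+labial], [−round], [−dorsal], [−continuant], [−lateral], [−nasal] — while keeping its own [constricted glottis], [voice], [spread glottis].
This feature bundle is that of [b], so /oðpə/ surfaces as [obpə].

[obpə]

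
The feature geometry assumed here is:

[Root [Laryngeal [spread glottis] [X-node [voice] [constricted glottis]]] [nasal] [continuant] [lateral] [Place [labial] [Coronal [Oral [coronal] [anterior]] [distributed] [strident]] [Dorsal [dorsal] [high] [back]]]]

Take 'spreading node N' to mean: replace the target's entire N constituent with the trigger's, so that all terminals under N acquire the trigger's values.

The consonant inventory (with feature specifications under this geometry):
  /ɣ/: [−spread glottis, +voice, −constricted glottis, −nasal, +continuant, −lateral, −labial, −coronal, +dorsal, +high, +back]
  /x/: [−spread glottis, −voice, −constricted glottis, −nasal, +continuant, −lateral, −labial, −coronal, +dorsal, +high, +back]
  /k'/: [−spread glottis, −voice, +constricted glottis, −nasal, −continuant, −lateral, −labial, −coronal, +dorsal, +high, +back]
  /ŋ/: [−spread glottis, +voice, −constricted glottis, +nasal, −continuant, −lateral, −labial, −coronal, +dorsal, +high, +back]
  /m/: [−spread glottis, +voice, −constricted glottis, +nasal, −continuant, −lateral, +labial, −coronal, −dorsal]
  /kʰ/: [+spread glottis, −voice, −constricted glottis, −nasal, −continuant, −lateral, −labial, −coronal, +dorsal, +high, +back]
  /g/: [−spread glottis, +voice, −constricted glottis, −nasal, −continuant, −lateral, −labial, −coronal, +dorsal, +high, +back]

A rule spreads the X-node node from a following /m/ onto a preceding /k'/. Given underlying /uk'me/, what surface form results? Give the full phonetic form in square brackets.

[ugme]

X-node immediately or transitively dominates [voice], [constricted glottis].
Spreading X-node from /m/ onto /k'/ replaces those values with /m/'s: [+voice], [−constricted glottis]. Features outside X-node ([spread glottis], [nasal], [continuant], …) stay as in /k'/.
This feature bundle is that of [g], so /uk'me/ surfaces as [ugme].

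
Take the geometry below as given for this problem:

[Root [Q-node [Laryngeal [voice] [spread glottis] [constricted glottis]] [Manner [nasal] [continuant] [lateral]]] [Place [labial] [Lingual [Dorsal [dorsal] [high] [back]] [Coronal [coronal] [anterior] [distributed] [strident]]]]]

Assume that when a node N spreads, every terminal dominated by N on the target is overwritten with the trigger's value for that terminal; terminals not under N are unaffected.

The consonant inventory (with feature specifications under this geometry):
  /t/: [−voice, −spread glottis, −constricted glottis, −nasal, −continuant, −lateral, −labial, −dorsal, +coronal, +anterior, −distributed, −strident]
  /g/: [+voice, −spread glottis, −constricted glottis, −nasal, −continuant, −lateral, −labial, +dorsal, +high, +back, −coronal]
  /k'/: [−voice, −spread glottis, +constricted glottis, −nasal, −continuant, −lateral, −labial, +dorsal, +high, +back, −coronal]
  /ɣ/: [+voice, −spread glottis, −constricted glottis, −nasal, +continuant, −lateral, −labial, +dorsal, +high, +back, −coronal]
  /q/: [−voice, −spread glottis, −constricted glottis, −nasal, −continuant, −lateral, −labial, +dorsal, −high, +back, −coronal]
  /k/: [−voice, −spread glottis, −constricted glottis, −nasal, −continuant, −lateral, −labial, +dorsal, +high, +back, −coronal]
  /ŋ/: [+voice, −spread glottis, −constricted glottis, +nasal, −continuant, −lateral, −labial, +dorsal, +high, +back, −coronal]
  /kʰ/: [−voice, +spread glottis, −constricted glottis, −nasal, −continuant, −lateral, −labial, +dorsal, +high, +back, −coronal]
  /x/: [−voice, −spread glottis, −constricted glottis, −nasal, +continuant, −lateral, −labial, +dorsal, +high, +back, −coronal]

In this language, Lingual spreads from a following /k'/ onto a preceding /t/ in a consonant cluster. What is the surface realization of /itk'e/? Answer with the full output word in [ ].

[ikk'e]

Lingual immediately or transitively dominates [dorsal], [high], [back], [coronal], [anterior], [distributed], [strident].
Spreading Lingual from /k'/ onto /t/ replaces those values with /k'/'s: [+dorsal], [+high], [+back], [−coronal]. Features outside Lingual ([voice], [spread glottis], [constricted glottis], …) stay as in /t/.
This feature bundle is that of [k], so /itk'e/ surfaces as [ikk'e].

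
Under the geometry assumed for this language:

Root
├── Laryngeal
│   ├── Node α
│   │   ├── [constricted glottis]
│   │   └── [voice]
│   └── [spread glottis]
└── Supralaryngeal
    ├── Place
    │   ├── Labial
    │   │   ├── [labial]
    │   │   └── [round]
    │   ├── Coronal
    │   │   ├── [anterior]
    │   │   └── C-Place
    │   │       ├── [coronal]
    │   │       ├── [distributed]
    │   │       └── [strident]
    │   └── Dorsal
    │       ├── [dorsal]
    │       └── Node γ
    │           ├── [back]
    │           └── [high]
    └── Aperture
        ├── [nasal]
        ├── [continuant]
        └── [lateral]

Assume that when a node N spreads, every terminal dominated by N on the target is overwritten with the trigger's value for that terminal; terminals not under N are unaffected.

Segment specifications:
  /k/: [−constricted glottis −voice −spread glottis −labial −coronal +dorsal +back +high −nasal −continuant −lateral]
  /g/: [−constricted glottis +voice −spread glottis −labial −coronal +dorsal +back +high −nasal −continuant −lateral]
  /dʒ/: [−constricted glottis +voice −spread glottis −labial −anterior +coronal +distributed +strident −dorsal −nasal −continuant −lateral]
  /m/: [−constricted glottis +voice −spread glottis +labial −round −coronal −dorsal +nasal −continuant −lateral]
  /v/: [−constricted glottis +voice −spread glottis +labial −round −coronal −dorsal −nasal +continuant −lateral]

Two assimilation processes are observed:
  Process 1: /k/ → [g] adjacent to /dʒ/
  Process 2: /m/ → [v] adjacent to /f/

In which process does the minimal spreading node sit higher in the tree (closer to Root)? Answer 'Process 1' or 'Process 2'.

Process 1: the feature that changes is [voice]; the minimal node is [voice] (depth 3).
Process 2 alters [nasal], [continuant]; the lowest common ancestor is Aperture (depth 2 from Root).
Aperture (depth 2) sits above [voice] (depth 3), making Process 2 the one with the higher spreading node.

Process 2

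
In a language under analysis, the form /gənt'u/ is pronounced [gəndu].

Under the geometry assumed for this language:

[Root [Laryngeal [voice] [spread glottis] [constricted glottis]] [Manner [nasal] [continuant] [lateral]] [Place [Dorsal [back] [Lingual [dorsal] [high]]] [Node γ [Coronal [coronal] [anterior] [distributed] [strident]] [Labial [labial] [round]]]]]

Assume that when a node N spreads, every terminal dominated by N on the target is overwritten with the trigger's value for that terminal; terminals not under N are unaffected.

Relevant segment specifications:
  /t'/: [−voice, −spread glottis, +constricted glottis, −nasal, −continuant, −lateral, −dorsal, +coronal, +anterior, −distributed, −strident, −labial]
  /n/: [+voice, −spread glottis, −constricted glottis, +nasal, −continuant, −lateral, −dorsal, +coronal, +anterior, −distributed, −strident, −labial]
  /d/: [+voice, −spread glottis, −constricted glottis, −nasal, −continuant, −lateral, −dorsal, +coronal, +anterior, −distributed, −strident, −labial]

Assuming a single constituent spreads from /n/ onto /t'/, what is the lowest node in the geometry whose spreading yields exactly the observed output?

Feature comparison: [voice], [constricted glottis] differ between /t'/ and [d]; the remaining terminals match.
Tracing each changed feature up the tree, the paths first meet at Laryngeal; any lower node misses at least one of them.
Delinking /t'/'s Laryngeal and associating /n/'s Laryngeal gives precisely the feature bundle of [d].
[nasal] — on which /n/ differs from /t'/ — is unchanged, so Root cannot have spread; the constituent is no larger than Laryngeal.

Laryngeal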